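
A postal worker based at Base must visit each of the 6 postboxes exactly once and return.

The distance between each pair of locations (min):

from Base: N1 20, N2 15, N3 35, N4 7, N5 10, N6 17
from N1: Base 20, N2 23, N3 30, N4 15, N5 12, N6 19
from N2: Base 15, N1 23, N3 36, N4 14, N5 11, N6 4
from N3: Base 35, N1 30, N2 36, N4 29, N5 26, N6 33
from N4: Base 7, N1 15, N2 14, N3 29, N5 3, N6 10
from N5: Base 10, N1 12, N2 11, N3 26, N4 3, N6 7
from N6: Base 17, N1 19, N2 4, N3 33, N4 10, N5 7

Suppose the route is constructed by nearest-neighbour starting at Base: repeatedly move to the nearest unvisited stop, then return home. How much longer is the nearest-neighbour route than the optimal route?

Base: N4=7, N5=10, N2=15, N6=17, N1=20, N3=35 ⇒ N4
N4: N5=3, N6=10, N2=14, N1=15, N3=29 ⇒ N5
N5: N6=7, N2=11, N1=12, N3=26 ⇒ N6
N6: N2=4, N1=19, N3=33 ⇒ N2
N2: N1=23, N3=36 ⇒ N1
N1: N3=30 ⇒ N3
NN route Base → N4 → N5 → N6 → N2 → N1 → N3 → Base costs 109.
Optimal: Base → N2 → N6 → N1 → N3 → N5 → N4 → Base costs 104 (by enumerating all 360 distinct tours).
Excess = 109 − 104 = 5.

The nearest-neighbour route is 5 min longer than optimal.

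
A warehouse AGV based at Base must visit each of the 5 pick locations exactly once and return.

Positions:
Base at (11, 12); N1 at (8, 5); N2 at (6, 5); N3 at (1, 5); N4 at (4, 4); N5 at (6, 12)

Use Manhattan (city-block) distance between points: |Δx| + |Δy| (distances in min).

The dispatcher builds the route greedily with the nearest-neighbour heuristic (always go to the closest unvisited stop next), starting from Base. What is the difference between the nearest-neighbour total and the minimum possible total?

Base: N5=5, N1=10, N2=12, N4=15, N3=17 ⇒ N5
N5: N2=7, N1=9, N4=10, N3=12 ⇒ N2
N2: N1=2, N4=3, N3=5 ⇒ N1
N1: N4=5, N3=7 ⇒ N4
N4: N3=4 ⇒ N3
NN route Base → N5 → N2 → N1 → N4 → N3 → Base costs 40.
Optimal: Base → N1 → N2 → N3 → N4 → N5 → Base costs 36 (by enumerating all 60 distinct tours).
Excess = 40 − 36 = 4.

The nearest-neighbour route is 4 min longer than optimal.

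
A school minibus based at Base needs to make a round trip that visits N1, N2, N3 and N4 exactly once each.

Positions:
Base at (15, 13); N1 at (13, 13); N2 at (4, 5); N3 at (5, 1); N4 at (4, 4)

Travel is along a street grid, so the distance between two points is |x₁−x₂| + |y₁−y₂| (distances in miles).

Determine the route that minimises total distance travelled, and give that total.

Shortest round trip = 46 miles.

With 4 stops there are 4!/2 = 12 distinct round trips (a route and its reverse cost the same).
Base - N1 - N2 - N3 - N4 - Base: 2+17+5+4+20 = 48
Base - N1 - N2 - N4 - N3 - Base: 2+17+1+4+22 = 46
Base - N1 - N3 - N2 - N4 - Base: 2+20+5+1+20 = 48
Base - N1 - N3 - N4 - N2 - Base: 2+20+4+1+19 = 46
Base - N1 - N4 - N2 - N3 - Base: 2+18+1+5+22 = 48
Base - N1 - N4 - N3 - N2 - Base: 2+18+4+5+19 = 48
Base - N2 - N1 - N3 - N4 - Base: 19+17+20+4+20 = 80
Base - N2 - N1 - N4 - N3 - Base: 19+17+18+4+22 = 80
Base - N2 - N3 - N1 - N4 - Base: 19+5+20+18+20 = 82
Base - N2 - N4 - N1 - N3 - Base: 19+1+18+20+22 = 80
Base - N3 - N1 - N2 - N4 - Base: 22+20+17+1+20 = 80
Base - N3 - N2 - N1 - N4 - Base: 22+5+17+18+20 = 82
The minimum is 46.
One optimal route: Base → N1 → N2 → N4 → N3 → Base (or its reverse).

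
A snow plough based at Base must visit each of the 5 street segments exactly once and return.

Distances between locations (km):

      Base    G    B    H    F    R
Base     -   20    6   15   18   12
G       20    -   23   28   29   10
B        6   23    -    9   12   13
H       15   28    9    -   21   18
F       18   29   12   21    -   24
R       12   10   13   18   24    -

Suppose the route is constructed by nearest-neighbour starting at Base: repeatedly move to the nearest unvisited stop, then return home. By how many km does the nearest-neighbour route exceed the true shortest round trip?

3 km longer than the optimal tour.

From Base: B=6, R=12, H=15, F=18, G=20 → choose B (6).
From B: H=9, F=12, R=13, G=23 → choose H (9).
From H: R=18, F=21, G=28 → choose R (18).
From R: G=10, F=24 → choose G (10).
From G: F=29 → choose F (29).
NN route Base → B → H → R → G → F → Base costs 90.
Optimal: Base → G → R → H → B → F → Base costs 87 (by enumerating all 60 distinct tours).
Excess = 90 − 87 = 3.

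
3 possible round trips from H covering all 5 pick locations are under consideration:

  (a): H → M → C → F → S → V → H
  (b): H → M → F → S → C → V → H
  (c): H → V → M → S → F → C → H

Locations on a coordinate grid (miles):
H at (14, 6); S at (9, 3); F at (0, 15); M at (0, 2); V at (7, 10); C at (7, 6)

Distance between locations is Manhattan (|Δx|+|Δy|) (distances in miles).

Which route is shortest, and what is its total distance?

(a): 18 + 11 + 16 + 21 + 9 + 11 = 86
(b): 18 + 13 + 21 + 5 + 4 + 11 = 72
(c): 11 + 15 + 10 + 21 + 16 + 7 = 80

Shortest is (b), total 72 miles.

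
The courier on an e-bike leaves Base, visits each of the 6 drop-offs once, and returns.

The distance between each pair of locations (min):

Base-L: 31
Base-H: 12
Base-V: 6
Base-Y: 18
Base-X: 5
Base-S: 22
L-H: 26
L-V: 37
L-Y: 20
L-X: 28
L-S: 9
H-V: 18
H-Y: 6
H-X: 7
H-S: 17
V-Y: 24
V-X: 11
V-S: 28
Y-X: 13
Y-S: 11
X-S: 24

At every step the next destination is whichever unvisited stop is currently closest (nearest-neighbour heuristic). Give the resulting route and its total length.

At Base the remaining stops are X 5, V 6, H 12, Y 18, S 22, L 31; go to X.
At X the remaining stops are H 7, V 11, Y 13, S 24, L 28; go to H.
At H the remaining stops are Y 6, S 17, V 18, L 26; go to Y.
At Y the remaining stops are S 11, L 20, V 24; go to S.
At S the remaining stops are L 9, V 28; go to L.
At L the remaining stops are V 37; go to V.
Return V→Base: 6.
Total = 5 + 7 + 6 + 11 + 9 + 37 + 6 = 81.

Nearest-neighbour total = 81 min; route Base → X → H → Y → S → L → V → Base.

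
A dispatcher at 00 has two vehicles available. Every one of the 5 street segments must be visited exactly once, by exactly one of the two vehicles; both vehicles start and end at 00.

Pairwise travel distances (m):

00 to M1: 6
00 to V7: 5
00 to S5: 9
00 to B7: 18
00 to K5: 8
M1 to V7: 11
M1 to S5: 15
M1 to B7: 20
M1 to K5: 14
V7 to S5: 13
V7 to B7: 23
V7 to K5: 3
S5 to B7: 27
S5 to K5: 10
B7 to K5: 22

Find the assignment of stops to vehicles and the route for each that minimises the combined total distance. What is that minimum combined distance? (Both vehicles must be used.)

71 m — the smallest possible combined total.

Try each way of splitting the stops between the two vehicles (each non-empty) and, for each split, find the best tour for each vehicle:
  {M1} + {V7, S5, B7, K5}: 12 + 63 = 75
  {V7} + {M1, S5, B7, K5}: 10 + 67 = 77
  {M1, V7} + {S5, B7, K5}: 22 + 59 = 81
  {S5} + {M1, V7, B7, K5}: 18 + 56 = 74
  {M1, S5} + {V7, B7, K5}: 30 + 48 = 78
  {V7, S5} + {M1, B7, K5}: 27 + 56 = 83
  … (15 splits in total)
  {M1, B7} + {V7, S5, K5}: 44 + 27 = 71  ← best
Best: vehicle 1 00 → M1 → B7 → 00 = 44; vehicle 2 00 → V7 → K5 → S5 → 00 = 27; combined 71.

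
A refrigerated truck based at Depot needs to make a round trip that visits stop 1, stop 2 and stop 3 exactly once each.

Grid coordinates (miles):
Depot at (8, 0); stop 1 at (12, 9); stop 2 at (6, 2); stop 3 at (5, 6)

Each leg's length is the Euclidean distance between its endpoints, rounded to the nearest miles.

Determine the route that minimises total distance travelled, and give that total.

Shortest round trip = 25 miles.

Depot-stop 1-stop 2-stop 3-Depot: 10+9+4+7 = 30
Depot-stop 1-stop 3-stop 2-Depot: 10+8+4+3 = 25
Depot-stop 2-stop 1-stop 3-Depot: 3+9+8+7 = 27
The minimum is 25.
One optimal route: Depot → stop 1 → stop 3 → stop 2 → Depot (or its reverse).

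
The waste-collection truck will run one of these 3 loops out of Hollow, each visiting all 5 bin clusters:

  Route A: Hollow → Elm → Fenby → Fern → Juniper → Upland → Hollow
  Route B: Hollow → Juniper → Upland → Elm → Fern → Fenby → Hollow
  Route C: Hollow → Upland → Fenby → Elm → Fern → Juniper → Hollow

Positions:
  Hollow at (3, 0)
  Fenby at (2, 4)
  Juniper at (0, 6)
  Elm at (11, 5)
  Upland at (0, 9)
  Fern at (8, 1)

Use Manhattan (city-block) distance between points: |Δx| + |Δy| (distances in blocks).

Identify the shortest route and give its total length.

Shortest is Route B, total 48 blocks.

Route A: 13 + 10 + 9 + 13 + 3 + 12 = 60
Route B: 9 + 3 + 15 + 7 + 9 + 5 = 48
Route C: 12 + 7 + 10 + 7 + 13 + 9 = 58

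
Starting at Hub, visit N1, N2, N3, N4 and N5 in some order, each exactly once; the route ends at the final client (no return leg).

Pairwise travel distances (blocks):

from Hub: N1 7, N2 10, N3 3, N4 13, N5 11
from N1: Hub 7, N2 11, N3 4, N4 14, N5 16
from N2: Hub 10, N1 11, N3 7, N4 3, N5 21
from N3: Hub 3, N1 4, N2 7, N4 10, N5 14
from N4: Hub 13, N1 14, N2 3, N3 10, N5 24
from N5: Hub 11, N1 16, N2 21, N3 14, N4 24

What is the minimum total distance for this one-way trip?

There are 5! = 120 possible orderings.
Hub → N1 → N2 → N3 → N4 → N5: 7+11+7+10+24 = 59
Hub → N1 → N2 → N3 → N5 → N4: 7+11+7+14+24 = 63
Hub → N1 → N2 → N4 → N3 → N5: 7+11+3+10+14 = 45
Hub → N1 → N2 → N4 → N5 → N3: 7+11+3+24+14 = 59
Hub → N1 → N2 → N5 → N3 → N4: 7+11+21+14+10 = 63
Hub → N1 → N2 → N5 → N4 → N3: 7+11+21+24+10 = 73
Hub → N1 → N3 → N2 → N4 → N5: 7+4+7+3+24 = 45
Hub → N1 → N3 → N2 → N5 → N4: 7+4+7+21+24 = 63
Hub → N1 → N3 → N4 → N2 → N5: 7+4+10+3+21 = 45
Hub → N1 → N3 → N4 → N5 → N2: 7+4+10+24+21 = 66
Hub → N1 → N3 → N5 → N2 → N4: 7+4+14+21+3 = 49
Hub → N1 → N3 → N5 → N4 → N2: 7+4+14+24+3 = 52
Hub → N1 → N4 → N2 → N3 → N5: 7+14+3+7+14 = 45
Hub → N1 → N4 → N2 → N5 → N3: 7+14+3+21+14 = 59
… (106 more)
Hub → N5 → N1 → N3 → N2 → N4: 11+16+4+7+3 = 41  ← best
The minimum is 41.
One shortest path: Hub → N5 → N1 → N3 → N2 → N4.

41 blocks — the minimum one-way total.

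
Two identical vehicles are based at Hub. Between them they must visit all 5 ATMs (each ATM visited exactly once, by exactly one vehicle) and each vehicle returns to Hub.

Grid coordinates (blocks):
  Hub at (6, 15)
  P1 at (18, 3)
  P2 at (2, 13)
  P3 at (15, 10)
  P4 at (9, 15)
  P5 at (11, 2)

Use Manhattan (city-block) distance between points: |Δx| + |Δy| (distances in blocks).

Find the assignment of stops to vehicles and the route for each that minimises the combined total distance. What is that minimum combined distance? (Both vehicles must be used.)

Minimum combined distance: 62 blocks.

There are 2^4 − 1 = 15 ways to divide the 5 stops into two non-empty groups. For each, the best each vehicle can do is its own shortest tour through its group:
  {P1} + {P2, P3, P4, P5}: 48 + 52 = 100
  {P2} + {P1, P3, P4, P5}: 12 + 50 = 62
  {P1, P2} + {P3, P4, P5}: 56 + 44 = 100
  {P3} + {P1, P2, P4, P5}: 28 + 58 = 86
  {P1, P3} + {P2, P4, P5}: 48 + 44 = 92
  {P2, P3} + {P1, P4, P5}: 36 + 50 = 86
  … (15 splits in total)
Best: vehicle 1 Hub → P2 → Hub = 12; vehicle 2 Hub → P3 → P1 → P5 → P4 → Hub = 50; combined 62.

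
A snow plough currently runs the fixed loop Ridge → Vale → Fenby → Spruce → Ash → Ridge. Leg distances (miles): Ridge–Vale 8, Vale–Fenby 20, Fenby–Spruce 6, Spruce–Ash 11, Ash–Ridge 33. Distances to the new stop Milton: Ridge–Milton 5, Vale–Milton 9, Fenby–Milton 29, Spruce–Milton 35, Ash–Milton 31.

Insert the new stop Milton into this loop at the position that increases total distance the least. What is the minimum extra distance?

+3 miles — insert Milton between Ash and Ridge.

Insertion cost between consecutive stops i–j is d(i,Milton) + d(Milton,j) − d(i,j):
  between Ridge and Vale: 5 + 9 − 8 = 6
  between Vale and Fenby: 9 + 29 − 20 = 18
  between Fenby and Spruce: 29 + 35 − 6 = 58
  between Spruce and Ash: 35 + 31 − 11 = 55
  between Ash and Ridge: 31 + 5 − 33 = 3
Cheapest insertion is between Ash and Ridge, adding 3.
New total = 78 + 3 = 81.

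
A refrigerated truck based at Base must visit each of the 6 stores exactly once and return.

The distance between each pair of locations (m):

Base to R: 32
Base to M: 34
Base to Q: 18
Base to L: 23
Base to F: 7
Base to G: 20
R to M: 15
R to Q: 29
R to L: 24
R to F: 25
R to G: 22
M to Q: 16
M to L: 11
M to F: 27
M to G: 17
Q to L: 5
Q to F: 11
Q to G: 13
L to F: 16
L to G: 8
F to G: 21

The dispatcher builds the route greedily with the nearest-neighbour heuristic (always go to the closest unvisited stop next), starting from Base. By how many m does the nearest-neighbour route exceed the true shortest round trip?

The nearest-neighbour route is 4 m longer than optimal.

From Base: F=7, Q=18, G=20, L=23, R=32, M=34 → choose F (7).
From F: Q=11, L=16, G=21, R=25, M=27 → choose Q (11).
From Q: L=5, G=13, M=16, R=29 → choose L (5).
From L: G=8, M=11, R=24 → choose G (8).
From G: M=17, R=22 → choose M (17).
From M: R=15 → choose R (15).
NN route Base → F → Q → L → G → M → R → Base costs 95.
Optimal: Base → F → Q → L → M → R → G → Base costs 91 (by enumerating all 360 distinct tours).
Excess = 95 − 91 = 4.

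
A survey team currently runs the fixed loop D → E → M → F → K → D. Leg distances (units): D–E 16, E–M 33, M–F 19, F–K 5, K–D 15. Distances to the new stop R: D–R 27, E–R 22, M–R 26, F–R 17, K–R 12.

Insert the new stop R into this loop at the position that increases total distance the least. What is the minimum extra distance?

Insertion cost between consecutive stops i–j is d(i,R) + d(R,j) − d(i,j):
  between D and E: 27 + 22 − 16 = 33
  between E and M: 22 + 26 − 33 = 15
  between M and F: 26 + 17 − 19 = 24
  between F and K: 17 + 12 − 5 = 24
  between K and D: 12 + 27 − 15 = 24
Cheapest insertion is between E and M, adding 15.
New total = 88 + 15 = 103.

Adding 15 by placing R on the E–M leg.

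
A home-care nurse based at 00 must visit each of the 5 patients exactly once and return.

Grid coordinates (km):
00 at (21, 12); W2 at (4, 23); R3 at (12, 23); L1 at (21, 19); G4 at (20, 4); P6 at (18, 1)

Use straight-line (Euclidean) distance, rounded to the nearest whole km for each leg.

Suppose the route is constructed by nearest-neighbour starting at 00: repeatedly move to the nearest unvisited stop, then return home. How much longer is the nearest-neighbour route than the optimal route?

00: L1=7, G4=8, P6=11, R3=14, W2=20 ⇒ L1
L1: R3=10, G4=15, W2=17, P6=18 ⇒ R3
R3: W2=8, G4=21, P6=23 ⇒ W2
W2: G4=25, P6=26 ⇒ G4
G4: P6=4 ⇒ P6
NN route 00 → L1 → R3 → W2 → G4 → P6 → 00 costs 65.
Optimal: 00 → L1 → R3 → W2 → P6 → G4 → 00 costs 63 (by enumerating all 60 distinct tours).
Excess = 65 − 63 = 2.

Excess over optimum: 2 km.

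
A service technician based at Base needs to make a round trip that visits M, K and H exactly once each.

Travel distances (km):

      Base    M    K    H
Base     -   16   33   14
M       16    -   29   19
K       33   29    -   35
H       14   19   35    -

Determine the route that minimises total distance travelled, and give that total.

With 3 stops there are 3!/2 = 3 distinct round trips (a route and its reverse cost the same).
Base→M→K→H→Base: 16+29+35+14 = 94
Base→M→H→K→Base: 16+19+35+33 = 103
Base→K→M→H→Base: 33+29+19+14 = 95
The minimum is 94.
One optimal route: Base → M → K → H → Base (or its reverse).

Minimum total distance: 94 km.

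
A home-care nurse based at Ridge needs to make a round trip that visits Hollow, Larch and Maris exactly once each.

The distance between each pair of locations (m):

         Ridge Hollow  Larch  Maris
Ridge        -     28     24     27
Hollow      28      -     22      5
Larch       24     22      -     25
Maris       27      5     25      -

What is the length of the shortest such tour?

With 3 stops there are 3!/2 = 3 distinct round trips (a route and its reverse cost the same).
Ridge-Hollow-Larch-Maris-Ridge: 28+22+25+27 = 102
Ridge-Hollow-Maris-Larch-Ridge: 28+5+25+24 = 82
Ridge-Larch-Hollow-Maris-Ridge: 24+22+5+27 = 78
The minimum is 78.
One optimal route: Ridge → Larch → Hollow → Maris → Ridge (or its reverse).

Minimum total distance: 78 m.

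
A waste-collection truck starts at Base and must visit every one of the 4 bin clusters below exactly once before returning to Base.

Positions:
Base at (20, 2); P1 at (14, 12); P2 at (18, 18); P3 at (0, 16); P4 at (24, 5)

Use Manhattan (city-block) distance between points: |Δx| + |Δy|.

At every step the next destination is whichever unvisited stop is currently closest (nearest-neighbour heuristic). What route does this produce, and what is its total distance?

88 along Base → P4 → P1 → P2 → P3 → Base.

Base → [P4:7 / P1:16 / P2:18 / P3:34] → P4 (7)
P4 → [P1:17 / P2:19 / P3:35] → P1 (17)
P1 → [P2:10 / P3:18] → P2 (10)
P2 → [P3:20] → P3 (20)
Return P3→Base: 34.
Total = 7 + 17 + 10 + 20 + 34 = 88.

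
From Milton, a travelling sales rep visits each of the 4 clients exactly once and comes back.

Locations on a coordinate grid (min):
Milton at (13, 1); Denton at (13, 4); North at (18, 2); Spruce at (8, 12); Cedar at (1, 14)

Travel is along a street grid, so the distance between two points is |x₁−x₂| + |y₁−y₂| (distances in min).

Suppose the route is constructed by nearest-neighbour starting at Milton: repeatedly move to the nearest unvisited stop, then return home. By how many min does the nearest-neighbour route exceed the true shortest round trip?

Milton: Denton=3, North=6, Spruce=16, Cedar=25 ⇒ Denton
Denton: North=7, Spruce=13, Cedar=22 ⇒ North
North: Spruce=20, Cedar=29 ⇒ Spruce
Spruce: Cedar=9 ⇒ Cedar
NN route Milton → Denton → North → Spruce → Cedar → Milton costs 64.
Optimal: Milton → Denton → Spruce → Cedar → North → Milton costs 60 (by enumerating all 12 distinct tours).
Excess = 64 − 60 = 4.

The nearest-neighbour route is 4 min longer than optimal.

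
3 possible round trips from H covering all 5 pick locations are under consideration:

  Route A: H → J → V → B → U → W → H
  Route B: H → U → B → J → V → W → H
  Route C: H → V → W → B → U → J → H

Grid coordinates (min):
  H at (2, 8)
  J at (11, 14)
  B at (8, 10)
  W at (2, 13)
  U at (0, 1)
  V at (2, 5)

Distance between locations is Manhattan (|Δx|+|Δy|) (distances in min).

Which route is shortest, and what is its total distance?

64 min — Route B is the shortest.

Route A: 15 + 18 + 11 + 17 + 14 + 5 = 80
Route B: 9 + 17 + 7 + 18 + 8 + 5 = 64
Route C: 3 + 8 + 9 + 17 + 24 + 15 = 76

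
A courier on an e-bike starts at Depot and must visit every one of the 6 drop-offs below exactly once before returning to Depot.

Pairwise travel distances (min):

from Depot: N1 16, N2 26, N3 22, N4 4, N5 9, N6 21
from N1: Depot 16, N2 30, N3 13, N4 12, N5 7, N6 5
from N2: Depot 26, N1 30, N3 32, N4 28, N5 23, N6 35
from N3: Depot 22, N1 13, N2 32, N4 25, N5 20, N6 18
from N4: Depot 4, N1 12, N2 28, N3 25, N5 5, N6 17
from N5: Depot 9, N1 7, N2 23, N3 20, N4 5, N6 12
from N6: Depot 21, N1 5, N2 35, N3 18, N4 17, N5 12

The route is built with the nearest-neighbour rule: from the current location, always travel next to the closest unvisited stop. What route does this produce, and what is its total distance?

From Depot: distances to unvisited — N4=4, N5=9, N1=16, N6=21, N3=22, N2=26. Nearest is N4 (4).
From N4: distances to unvisited — N5=5, N1=12, N6=17, N3=25, N2=28. Nearest is N5 (5).
From N5: distances to unvisited — N1=7, N6=12, N3=20, N2=23. Nearest is N1 (7).
From N1: distances to unvisited — N6=5, N3=13, N2=30. Nearest is N6 (5).
From N6: distances to unvisited — N3=18, N2=35. Nearest is N3 (18).
From N3: distances to unvisited — N2=32. Nearest is N2 (32).
Return N2→Depot: 26.
Total = 4 + 5 + 7 + 5 + 18 + 32 + 26 = 97.

Nearest-neighbour total = 97 min; route Depot → N4 → N5 → N1 → N6 → N3 → N2 → Depot.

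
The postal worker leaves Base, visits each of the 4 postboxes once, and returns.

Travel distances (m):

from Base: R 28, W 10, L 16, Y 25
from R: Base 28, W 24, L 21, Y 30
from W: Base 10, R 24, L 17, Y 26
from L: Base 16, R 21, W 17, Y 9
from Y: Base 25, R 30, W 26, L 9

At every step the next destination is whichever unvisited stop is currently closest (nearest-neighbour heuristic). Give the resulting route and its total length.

At Base the remaining stops are W 10, L 16, Y 25, R 28; go to W.
At W the remaining stops are L 17, R 24, Y 26; go to L.
At L the remaining stops are Y 9, R 21; go to Y.
At Y the remaining stops are R 30; go to R.
Return R→Base: 28.
Total = 10 + 17 + 9 + 30 + 28 = 94.

Nearest-neighbour total = 94 m; route Base → W → L → Y → R → Base.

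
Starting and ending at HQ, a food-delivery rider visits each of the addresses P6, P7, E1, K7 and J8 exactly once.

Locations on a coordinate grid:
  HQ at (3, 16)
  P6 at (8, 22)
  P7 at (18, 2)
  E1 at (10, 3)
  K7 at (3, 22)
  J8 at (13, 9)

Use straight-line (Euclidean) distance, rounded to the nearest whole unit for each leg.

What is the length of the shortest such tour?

Shortest round trip = 57.

There are 60 distinct closed tours to check (reversals are equivalent).
HQ-P6-P7-E1-K7-J8-HQ: 8+22+8+20+16+12 = 86
HQ-P6-P7-E1-J8-K7-HQ: 8+22+8+7+16+6 = 67
HQ-P6-P7-K7-E1-J8-HQ: 8+22+25+20+7+12 = 94
HQ-P6-P7-K7-J8-E1-HQ: 8+22+25+16+7+15 = 93
HQ-P6-P7-J8-E1-K7-HQ: 8+22+9+7+20+6 = 72
HQ-P6-P7-J8-K7-E1-HQ: 8+22+9+16+20+15 = 90
HQ-P6-E1-P7-K7-J8-HQ: 8+19+8+25+16+12 = 88
HQ-P6-E1-P7-J8-K7-HQ: 8+19+8+9+16+6 = 66
HQ-P6-E1-K7-P7-J8-HQ: 8+19+20+25+9+12 = 93
HQ-P6-E1-K7-J8-P7-HQ: 8+19+20+16+9+21 = 93
HQ-P6-E1-J8-P7-K7-HQ: 8+19+7+9+25+6 = 74
HQ-P6-E1-J8-K7-P7-HQ: 8+19+7+16+25+21 = 96
HQ-P6-K7-P7-E1-J8-HQ: 8+5+25+8+7+12 = 65
HQ-P6-K7-P7-J8-E1-HQ: 8+5+25+9+7+15 = 69
… (46 more)
HQ-E1-P7-J8-P6-K7-HQ: 15+8+9+14+5+6 = 57  ← best
The minimum is 57.
One optimal route: HQ → E1 → P7 → J8 → P6 → K7 → HQ (or its reverse).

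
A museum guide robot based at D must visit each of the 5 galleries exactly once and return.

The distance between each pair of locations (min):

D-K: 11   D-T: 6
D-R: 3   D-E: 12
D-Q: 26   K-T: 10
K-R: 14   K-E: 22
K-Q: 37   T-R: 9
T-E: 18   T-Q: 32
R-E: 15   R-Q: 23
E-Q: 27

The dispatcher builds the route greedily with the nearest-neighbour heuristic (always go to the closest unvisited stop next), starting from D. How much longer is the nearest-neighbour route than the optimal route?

From D: R=3, T=6, K=11, E=12, Q=26 → choose R (3).
From R: T=9, K=14, E=15, Q=23 → choose T (9).
From T: K=10, E=18, Q=32 → choose K (10).
From K: E=22, Q=37 → choose E (22).
From E: Q=27 → choose Q (27).
NN route D → R → T → K → E → Q → D costs 97.
Optimal: D → T → K → E → Q → R → D costs 91 (by enumerating all 60 distinct tours).
Excess = 97 − 91 = 6.

6 min longer than the optimal tour.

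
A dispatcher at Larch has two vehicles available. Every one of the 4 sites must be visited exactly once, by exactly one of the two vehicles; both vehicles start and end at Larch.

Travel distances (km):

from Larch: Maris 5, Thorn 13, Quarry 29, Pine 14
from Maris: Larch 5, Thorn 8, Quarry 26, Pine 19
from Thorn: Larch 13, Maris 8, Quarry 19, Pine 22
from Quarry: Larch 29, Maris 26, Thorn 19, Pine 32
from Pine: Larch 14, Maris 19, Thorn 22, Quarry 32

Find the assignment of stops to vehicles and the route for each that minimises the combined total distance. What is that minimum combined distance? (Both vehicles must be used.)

88 km — the smallest possible combined total.

Check every non-empty split of the stops between the two vehicles; for each half take its own optimal tour:
  {Maris} + {Thorn, Quarry, Pine}: 10 + 78 = 88
  {Thorn} + {Maris, Quarry, Pine}: 26 + 77 = 103
  {Maris, Thorn} + {Quarry, Pine}: 26 + 75 = 101
  {Quarry} + {Maris, Thorn, Pine}: 58 + 49 = 107
  {Maris, Quarry} + {Thorn, Pine}: 60 + 49 = 109
  {Thorn, Quarry} + {Maris, Pine}: 61 + 38 = 99
  … (7 splits in total)
Best: vehicle 1 Larch → Maris → Larch = 10; vehicle 2 Larch → Thorn → Quarry → Pine → Larch = 78; combined 88.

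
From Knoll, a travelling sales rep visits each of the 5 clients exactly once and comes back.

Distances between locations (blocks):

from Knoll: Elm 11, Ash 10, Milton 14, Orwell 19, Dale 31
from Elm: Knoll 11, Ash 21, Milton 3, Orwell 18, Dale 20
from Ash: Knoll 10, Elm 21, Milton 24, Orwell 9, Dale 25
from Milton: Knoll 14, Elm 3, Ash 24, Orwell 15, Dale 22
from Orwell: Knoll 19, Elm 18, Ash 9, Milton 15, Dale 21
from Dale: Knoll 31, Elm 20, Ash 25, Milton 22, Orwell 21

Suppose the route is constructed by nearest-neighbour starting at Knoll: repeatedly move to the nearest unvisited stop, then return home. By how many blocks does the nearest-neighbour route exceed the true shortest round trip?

Excess over optimum: 12 blocks.

From Knoll: Ash=10, Elm=11, Milton=14, Orwell=19, Dale=31 → choose Ash (10).
From Ash: Orwell=9, Elm=21, Milton=24, Dale=25 → choose Orwell (9).
From Orwell: Milton=15, Elm=18, Dale=21 → choose Milton (15).
From Milton: Elm=3, Dale=22 → choose Elm (3).
From Elm: Dale=20 → choose Dale (20).
NN route Knoll → Ash → Orwell → Milton → Elm → Dale → Knoll costs 88.
Optimal: Knoll → Elm → Milton → Dale → Orwell → Ash → Knoll costs 76 (by enumerating all 60 distinct tours).
Excess = 88 − 76 = 12.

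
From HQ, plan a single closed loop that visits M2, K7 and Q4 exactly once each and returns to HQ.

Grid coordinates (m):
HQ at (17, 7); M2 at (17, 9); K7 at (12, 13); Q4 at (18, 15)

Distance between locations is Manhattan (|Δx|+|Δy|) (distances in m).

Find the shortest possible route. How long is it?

There are 3 distinct closed tours to check (reversals are equivalent).
HQ-M2-K7-Q4-HQ: 2+9+8+9 = 28
HQ-M2-Q4-K7-HQ: 2+7+8+11 = 28
HQ-K7-M2-Q4-HQ: 11+9+7+9 = 36
The minimum is 28.
One optimal route: HQ → M2 → K7 → Q4 → HQ (or its reverse).

Shortest round trip = 28 m.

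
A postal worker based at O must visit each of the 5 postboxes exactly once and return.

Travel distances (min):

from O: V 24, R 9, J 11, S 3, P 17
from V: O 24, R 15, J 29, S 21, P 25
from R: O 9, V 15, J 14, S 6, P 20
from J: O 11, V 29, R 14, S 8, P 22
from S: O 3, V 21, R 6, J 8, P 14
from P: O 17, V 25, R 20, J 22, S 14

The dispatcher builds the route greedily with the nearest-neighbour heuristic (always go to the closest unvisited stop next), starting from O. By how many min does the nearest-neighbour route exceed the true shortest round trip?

O: S=3, R=9, J=11, P=17, V=24 ⇒ S
S: R=6, J=8, P=14, V=21 ⇒ R
R: J=14, V=15, P=20 ⇒ J
J: P=22, V=29 ⇒ P
P: V=25 ⇒ V
NN route O → S → R → J → P → V → O costs 94.
Optimal: O → R → V → P → J → S → O costs 82 (by enumerating all 60 distinct tours).
Excess = 94 − 82 = 12.

The nearest-neighbour route is 12 min longer than optimal.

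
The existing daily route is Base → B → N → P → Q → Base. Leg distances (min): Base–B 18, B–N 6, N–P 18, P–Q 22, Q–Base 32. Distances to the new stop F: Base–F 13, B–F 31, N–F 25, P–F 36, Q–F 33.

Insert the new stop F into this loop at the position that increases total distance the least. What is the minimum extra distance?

Minimum extra distance: 14 min, inserting F between Q and Base.

Insertion cost between consecutive stops i–j is d(i,F) + d(F,j) − d(i,j):
  between Base and B: 13 + 31 − 18 = 26
  between B and N: 31 + 25 − 6 = 50
  between N and P: 25 + 36 − 18 = 43
  between P and Q: 36 + 33 − 22 = 47
  between Q and Base: 33 + 13 − 32 = 14
Cheapest insertion is between Q and Base, adding 14.
New total = 96 + 14 = 110.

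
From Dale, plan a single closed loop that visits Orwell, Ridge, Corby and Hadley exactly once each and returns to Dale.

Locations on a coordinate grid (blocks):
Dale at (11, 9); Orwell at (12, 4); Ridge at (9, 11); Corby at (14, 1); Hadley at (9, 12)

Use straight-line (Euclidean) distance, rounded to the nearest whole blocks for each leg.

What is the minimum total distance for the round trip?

With 4 stops there are 4!/2 = 12 distinct round trips (a route and its reverse cost the same).
Dale→Orwell→Ridge→Corby→Hadley→Dale: 5+8+11+12+4 = 40
Dale→Orwell→Ridge→Hadley→Corby→Dale: 5+8+1+12+9 = 35
Dale→Orwell→Corby→Ridge→Hadley→Dale: 5+4+11+1+4 = 25
Dale→Orwell→Corby→Hadley→Ridge→Dale: 5+4+12+1+3 = 25
Dale→Orwell→Hadley→Ridge→Corby→Dale: 5+9+1+11+9 = 35
Dale→Orwell→Hadley→Corby→Ridge→Dale: 5+9+12+11+3 = 40
Dale→Ridge→Orwell→Corby→Hadley→Dale: 3+8+4+12+4 = 31
Dale→Ridge→Orwell→Hadley→Corby→Dale: 3+8+9+12+9 = 41
Dale→Ridge→Corby→Orwell→Hadley→Dale: 3+11+4+9+4 = 31
Dale→Ridge→Hadley→Orwell→Corby→Dale: 3+1+9+4+9 = 26
Dale→Corby→Orwell→Ridge→Hadley→Dale: 9+4+8+1+4 = 26
Dale→Corby→Ridge→Orwell→Hadley→Dale: 9+11+8+9+4 = 41
The minimum is 25.
One optimal route: Dale → Orwell → Corby → Ridge → Hadley → Dale (or its reverse).

25 blocks — the shortest possible round trip.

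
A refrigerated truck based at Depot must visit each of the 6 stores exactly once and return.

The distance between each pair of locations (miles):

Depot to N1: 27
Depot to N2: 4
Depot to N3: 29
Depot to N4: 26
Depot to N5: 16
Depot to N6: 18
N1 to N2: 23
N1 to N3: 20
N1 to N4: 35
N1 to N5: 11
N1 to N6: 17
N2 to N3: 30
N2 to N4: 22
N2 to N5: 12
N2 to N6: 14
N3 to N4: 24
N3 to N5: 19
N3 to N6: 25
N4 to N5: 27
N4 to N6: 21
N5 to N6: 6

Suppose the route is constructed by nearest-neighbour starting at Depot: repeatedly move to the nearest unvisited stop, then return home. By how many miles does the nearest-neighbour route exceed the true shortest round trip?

Excess over optimum: 4 miles.

From Depot: N2=4, N5=16, N6=18, N4=26, N1=27, N3=29 → choose N2 (4).
From N2: N5=12, N6=14, N4=22, N1=23, N3=30 → choose N5 (12).
From N5: N6=6, N1=11, N3=19, N4=27 → choose N6 (6).
From N6: N1=17, N4=21, N3=25 → choose N1 (17).
From N1: N3=20, N4=35 → choose N3 (20).
From N3: N4=24 → choose N4 (24).
NN route Depot → N2 → N5 → N6 → N1 → N3 → N4 → Depot costs 109.
Optimal: Depot → N2 → N4 → N3 → N1 → N5 → N6 → Depot costs 105 (by enumerating all 360 distinct tours).
Excess = 109 − 105 = 4.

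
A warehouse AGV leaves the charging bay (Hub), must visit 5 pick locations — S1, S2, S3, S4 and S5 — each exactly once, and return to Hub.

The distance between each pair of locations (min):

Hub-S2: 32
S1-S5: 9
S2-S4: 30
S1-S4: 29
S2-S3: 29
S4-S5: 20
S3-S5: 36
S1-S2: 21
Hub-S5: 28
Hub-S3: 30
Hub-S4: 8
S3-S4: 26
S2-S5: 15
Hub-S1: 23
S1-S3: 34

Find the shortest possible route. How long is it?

There are 60 distinct closed tours to check (reversals are equivalent).
Hub → S1 → S2 → S3 → S4 → S5 → Hub: 23+21+29+26+20+28 = 147
Hub → S1 → S2 → S3 → S5 → S4 → Hub: 23+21+29+36+20+8 = 137
Hub → S1 → S2 → S4 → S3 → S5 → Hub: 23+21+30+26+36+28 = 164
Hub → S1 → S2 → S4 → S5 → S3 → Hub: 23+21+30+20+36+30 = 160
Hub → S1 → S2 → S5 → S3 → S4 → Hub: 23+21+15+36+26+8 = 129
Hub → S1 → S2 → S5 → S4 → S3 → Hub: 23+21+15+20+26+30 = 135
Hub → S1 → S3 → S2 → S4 → S5 → Hub: 23+34+29+30+20+28 = 164
Hub → S1 → S3 → S2 → S5 → S4 → Hub: 23+34+29+15+20+8 = 129
Hub → S1 → S3 → S4 → S2 → S5 → Hub: 23+34+26+30+15+28 = 156
Hub → S1 → S3 → S4 → S5 → S2 → Hub: 23+34+26+20+15+32 = 150
Hub → S1 → S3 → S5 → S2 → S4 → Hub: 23+34+36+15+30+8 = 146
Hub → S1 → S3 → S5 → S4 → S2 → Hub: 23+34+36+20+30+32 = 175
Hub → S1 → S4 → S2 → S3 → S5 → Hub: 23+29+30+29+36+28 = 175
Hub → S1 → S4 → S2 → S5 → S3 → Hub: 23+29+30+15+36+30 = 163
… (46 more)
Hub → S1 → S5 → S2 → S3 → S4 → Hub: 23+9+15+29+26+8 = 110  ← best
The minimum is 110.
One optimal route: Hub → S1 → S5 → S2 → S3 → S4 → Hub (or its reverse).

Minimum total distance: 110 min.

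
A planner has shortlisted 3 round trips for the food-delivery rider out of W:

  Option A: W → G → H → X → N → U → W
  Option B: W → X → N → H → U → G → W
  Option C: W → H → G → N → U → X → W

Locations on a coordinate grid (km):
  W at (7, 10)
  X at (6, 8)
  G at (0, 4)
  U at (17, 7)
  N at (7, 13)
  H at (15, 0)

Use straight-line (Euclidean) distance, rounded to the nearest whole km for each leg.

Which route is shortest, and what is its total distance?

Option A: 9 + 16 + 12 + 5 + 12 + 10 = 64
Option B: 2 + 5 + 15 + 7 + 17 + 9 = 55
Option C: 13 + 16 + 11 + 12 + 11 + 2 = 65

55 km — Option B is the shortest.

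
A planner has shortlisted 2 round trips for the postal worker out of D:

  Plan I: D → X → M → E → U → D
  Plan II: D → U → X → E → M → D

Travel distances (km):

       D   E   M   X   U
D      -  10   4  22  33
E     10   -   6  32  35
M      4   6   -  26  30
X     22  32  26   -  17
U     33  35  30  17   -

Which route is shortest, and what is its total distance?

Plan I: 22 + 26 + 6 + 35 + 33 = 122
Plan II: 33 + 17 + 32 + 6 + 4 = 92

92 km — Plan II is the shortest.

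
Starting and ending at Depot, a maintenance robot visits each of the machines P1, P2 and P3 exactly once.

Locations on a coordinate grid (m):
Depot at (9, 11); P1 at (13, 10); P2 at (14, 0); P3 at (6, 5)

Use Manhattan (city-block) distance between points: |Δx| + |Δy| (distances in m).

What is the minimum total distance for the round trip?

Depot→P1→P2→P3→Depot: 5+11+13+9 = 38
Depot→P1→P3→P2→Depot: 5+12+13+16 = 46
Depot→P2→P1→P3→Depot: 16+11+12+9 = 48
The minimum is 38.
One optimal route: Depot → P1 → P2 → P3 → Depot (or its reverse).

Shortest round trip = 38 m.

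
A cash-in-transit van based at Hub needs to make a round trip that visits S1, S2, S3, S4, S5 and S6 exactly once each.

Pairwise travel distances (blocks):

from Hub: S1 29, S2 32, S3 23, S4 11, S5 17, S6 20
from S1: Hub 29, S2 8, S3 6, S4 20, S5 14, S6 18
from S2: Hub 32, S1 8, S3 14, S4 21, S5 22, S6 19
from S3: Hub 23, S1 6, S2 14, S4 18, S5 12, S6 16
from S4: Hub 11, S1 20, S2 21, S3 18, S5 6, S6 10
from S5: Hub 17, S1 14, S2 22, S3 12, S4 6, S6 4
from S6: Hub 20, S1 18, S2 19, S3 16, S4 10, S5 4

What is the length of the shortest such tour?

Hub - S1 - S2 - S3 - S4 - S5 - S6 - Hub: 29+8+14+18+6+4+20 = 99
Hub - S1 - S2 - S3 - S4 - S6 - S5 - Hub: 29+8+14+18+10+4+17 = 100
Hub - S1 - S2 - S3 - S5 - S4 - S6 - Hub: 29+8+14+12+6+10+20 = 99
Hub - S1 - S2 - S3 - S5 - S6 - S4 - Hub: 29+8+14+12+4+10+11 = 88
Hub - S1 - S2 - S3 - S6 - S4 - S5 - Hub: 29+8+14+16+10+6+17 = 100
Hub - S1 - S2 - S3 - S6 - S5 - S4 - Hub: 29+8+14+16+4+6+11 = 88
Hub - S1 - S2 - S4 - S3 - S5 - S6 - Hub: 29+8+21+18+12+4+20 = 112
Hub - S1 - S2 - S4 - S3 - S6 - S5 - Hub: 29+8+21+18+16+4+17 = 113
… (352 more)
Hub - S3 - S1 - S2 - S6 - S5 - S4 - Hub: 23+6+8+19+4+6+11 = 77  ← best
The minimum is 77.
One optimal route: Hub → S3 → S1 → S2 → S6 → S5 → S4 → Hub (or its reverse).

Minimum total distance: 77 blocks.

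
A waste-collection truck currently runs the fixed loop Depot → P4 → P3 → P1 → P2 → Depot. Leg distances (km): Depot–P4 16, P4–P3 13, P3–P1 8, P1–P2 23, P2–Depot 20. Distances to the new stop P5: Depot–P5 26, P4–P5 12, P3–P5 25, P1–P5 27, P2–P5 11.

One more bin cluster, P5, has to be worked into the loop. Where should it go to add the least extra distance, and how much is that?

Insertion cost between consecutive stops i–j is d(i,P5) + d(P5,j) − d(i,j):
  between Depot and P4: 26 + 12 − 16 = 22
  between P4 and P3: 12 + 25 − 13 = 24
  between P3 and P1: 25 + 27 − 8 = 44
  between P1 and P2: 27 + 11 − 23 = 15
  between P2 and Depot: 11 + 26 − 20 = 17
Cheapest insertion is between P1 and P2, adding 15.
New total = 80 + 15 = 95.

+15 km — insert P5 between P1 and P2.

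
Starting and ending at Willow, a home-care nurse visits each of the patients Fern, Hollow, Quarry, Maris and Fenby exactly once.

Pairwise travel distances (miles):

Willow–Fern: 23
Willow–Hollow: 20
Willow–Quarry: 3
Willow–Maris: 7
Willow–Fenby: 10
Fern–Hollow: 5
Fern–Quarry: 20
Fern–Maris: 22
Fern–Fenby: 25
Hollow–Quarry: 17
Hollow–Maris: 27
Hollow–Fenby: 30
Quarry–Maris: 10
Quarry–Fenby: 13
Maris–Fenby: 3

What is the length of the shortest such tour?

Minimum total distance: 60 miles.

Willow - Fern - Hollow - Quarry - Maris - Fenby - Willow: 23+5+17+10+3+10 = 68
Willow - Fern - Hollow - Quarry - Fenby - Maris - Willow: 23+5+17+13+3+7 = 68
Willow - Fern - Hollow - Maris - Quarry - Fenby - Willow: 23+5+27+10+13+10 = 88
Willow - Fern - Hollow - Maris - Fenby - Quarry - Willow: 23+5+27+3+13+3 = 74
Willow - Fern - Hollow - Fenby - Quarry - Maris - Willow: 23+5+30+13+10+7 = 88
Willow - Fern - Hollow - Fenby - Maris - Quarry - Willow: 23+5+30+3+10+3 = 74
Willow - Fern - Quarry - Hollow - Maris - Fenby - Willow: 23+20+17+27+3+10 = 100
Willow - Fern - Quarry - Hollow - Fenby - Maris - Willow: 23+20+17+30+3+7 = 100
Willow - Fern - Quarry - Maris - Hollow - Fenby - Willow: 23+20+10+27+30+10 = 120
Willow - Fern - Quarry - Maris - Fenby - Hollow - Willow: 23+20+10+3+30+20 = 106
Willow - Fern - Quarry - Fenby - Hollow - Maris - Willow: 23+20+13+30+27+7 = 120
Willow - Fern - Quarry - Fenby - Maris - Hollow - Willow: 23+20+13+3+27+20 = 106
Willow - Fern - Maris - Hollow - Quarry - Fenby - Willow: 23+22+27+17+13+10 = 112
Willow - Fern - Maris - Hollow - Fenby - Quarry - Willow: 23+22+27+30+13+3 = 118
… (46 more)
Willow - Quarry - Hollow - Fern - Maris - Fenby - Willow: 3+17+5+22+3+10 = 60  ← best
The minimum is 60.
One optimal route: Willow → Quarry → Hollow → Fern → Maris → Fenby → Willow (or its reverse).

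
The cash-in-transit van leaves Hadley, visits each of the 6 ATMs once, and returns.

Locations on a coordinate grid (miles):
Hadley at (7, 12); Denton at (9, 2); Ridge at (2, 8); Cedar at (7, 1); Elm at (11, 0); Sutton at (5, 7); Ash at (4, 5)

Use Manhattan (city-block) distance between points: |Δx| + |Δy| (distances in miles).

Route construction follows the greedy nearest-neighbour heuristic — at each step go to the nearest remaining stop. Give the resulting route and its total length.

Nearest-neighbour total = 50 miles; route Hadley → Sutton → Ash → Ridge → Cedar → Denton → Elm → Hadley.

Hadley → [Sutton:7 / Ridge:9 / Ash:10 / Cedar:11 / Denton:12 / Elm:16] → Sutton (7)
Sutton → [Ash:3 / Ridge:4 / Cedar:8 / Denton:9 / Elm:13] → Ash (3)
Ash → [Ridge:5 / Cedar:7 / Denton:8 / Elm:12] → Ridge (5)
Ridge → [Cedar:12 / Denton:13 / Elm:17] → Cedar (12)
Cedar → [Denton:3 / Elm:5] → Denton (3)
Denton → [Elm:4] → Elm (4)
Return Elm→Hadley: 16.
Total = 7 + 3 + 5 + 12 + 3 + 4 + 16 = 50.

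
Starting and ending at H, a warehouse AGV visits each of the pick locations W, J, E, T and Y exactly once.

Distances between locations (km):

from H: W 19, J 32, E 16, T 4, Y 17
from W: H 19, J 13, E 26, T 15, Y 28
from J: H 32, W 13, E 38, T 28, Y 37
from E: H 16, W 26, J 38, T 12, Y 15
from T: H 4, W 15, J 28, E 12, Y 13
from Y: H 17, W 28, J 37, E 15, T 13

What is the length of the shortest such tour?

Shortest round trip = 100 km.

There are 60 distinct closed tours to check (reversals are equivalent).
H→W→J→E→T→Y→H: 19+13+38+12+13+17 = 112
H→W→J→E→Y→T→H: 19+13+38+15+13+4 = 102
H→W→J→T→E→Y→H: 19+13+28+12+15+17 = 104
H→W→J→T→Y→E→H: 19+13+28+13+15+16 = 104
H→W→J→Y→E→T→H: 19+13+37+15+12+4 = 100
H→W→J→Y→T→E→H: 19+13+37+13+12+16 = 110
H→W→E→J→T→Y→H: 19+26+38+28+13+17 = 141
H→W→E→J→Y→T→H: 19+26+38+37+13+4 = 137
H→W→E→T→J→Y→H: 19+26+12+28+37+17 = 139
H→W→E→T→Y→J→H: 19+26+12+13+37+32 = 139
H→W→E→Y→J→T→H: 19+26+15+37+28+4 = 129
H→W→E→Y→T→J→H: 19+26+15+13+28+32 = 133
H→W→T→J→E→Y→H: 19+15+28+38+15+17 = 132
H→W→T→J→Y→E→H: 19+15+28+37+15+16 = 130
… (46 more)
The minimum is 100.
One optimal route: H → W → J → Y → E → T → H (or its reverse).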